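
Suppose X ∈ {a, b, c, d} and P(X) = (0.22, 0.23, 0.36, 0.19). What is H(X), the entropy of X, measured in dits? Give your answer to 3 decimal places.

H(X) = −Σ p·log₁₀ p.
  −(0.22)·log₁₀(0.22) = 0.1447
  −(0.23)·log₁₀(0.23) = 0.1468
  −(0.36)·log₁₀(0.36) = 0.1597
  −(0.19)·log₁₀(0.19) = 0.1370
Sum: 0.1447 + 0.1468 + 0.1597 + 0.1370 = 0.588 dits.

0.588 dits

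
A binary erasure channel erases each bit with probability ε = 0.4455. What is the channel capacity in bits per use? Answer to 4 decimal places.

Binary erasure channel: capacity C = 1 − ε.
C = 1 − 0.4455 = 0.5545 bits per channel use.

0.5545 bits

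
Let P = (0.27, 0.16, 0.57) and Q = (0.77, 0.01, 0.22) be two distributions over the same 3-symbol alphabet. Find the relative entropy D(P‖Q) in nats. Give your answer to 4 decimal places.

0.7033 nats

D(P‖Q) = Σ p·ln(p/q).
  0.27·ln(0.27/0.77) = -0.28295
  0.16·ln(0.16/0.01) = 0.44361
  0.57·ln(0.57/0.22) = 0.54265
D(P‖Q) = 0.7033 nats.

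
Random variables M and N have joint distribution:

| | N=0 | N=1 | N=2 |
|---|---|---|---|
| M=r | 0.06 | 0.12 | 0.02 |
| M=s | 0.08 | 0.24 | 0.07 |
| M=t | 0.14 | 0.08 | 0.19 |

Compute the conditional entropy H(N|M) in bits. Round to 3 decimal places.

Chain rule: H(N|M) = H(M,N) − H(M).
Marginals: p(M) = (0.2000, 0.3900, 0.4100), p(N) = (0.2800, 0.4400, 0.2800).
H(M,N) = 2.9215 bits; H(M) = 1.5216 bits.
H(N|M) = 2.9215 − 1.5216 = 1.400 bits.

1.400 bits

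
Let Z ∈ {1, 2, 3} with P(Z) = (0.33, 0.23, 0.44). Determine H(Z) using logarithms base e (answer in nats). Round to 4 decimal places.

1.0651 nats

H(Z) = −Σ p·ln p.
  −(0.33)·ln(0.33) = 0.36586
  −(0.23)·ln(0.23) = 0.33803
  −(0.44)·ln(0.44) = 0.36123
Sum: 0.36586 + 0.33803 + 0.36123 = 1.0651 nats.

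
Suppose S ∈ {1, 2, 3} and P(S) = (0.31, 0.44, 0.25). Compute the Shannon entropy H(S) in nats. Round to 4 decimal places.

H(S) = −Σ p·ln p.
  −(0.31)·ln(0.31) = 0.36307
  −(0.44)·ln(0.44) = 0.36123
  −(0.25)·ln(0.25) = 0.34657
Sum: 0.36307 + 0.36123 + 0.34657 = 1.0709 nats.

1.0709 nats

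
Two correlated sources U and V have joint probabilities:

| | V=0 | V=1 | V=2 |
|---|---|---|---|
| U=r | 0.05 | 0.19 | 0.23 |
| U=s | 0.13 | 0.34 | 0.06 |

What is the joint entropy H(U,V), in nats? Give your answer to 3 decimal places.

1.604 nats

H(U,V) = −Σ p(x,y)·ln p(x,y) over all 6 cells.
  cell (r,0): −0.05·ln0.05 = 0.1498
  cell (r,1): −0.19·ln0.19 = 0.3155
  cell (r,2): −0.23·ln0.23 = 0.3380
  cell (s,0): −0.13·ln0.13 = 0.2652
  cell (s,1): −0.34·ln0.34 = 0.3668
  cell (s,2): −0.06·ln0.06 = 0.1688
Sum = 1.604 nats.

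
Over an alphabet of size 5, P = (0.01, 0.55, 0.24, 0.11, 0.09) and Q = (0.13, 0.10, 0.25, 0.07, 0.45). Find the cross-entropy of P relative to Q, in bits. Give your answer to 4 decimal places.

2.8622 bits

H(P,Q) = −Σ p·log₂ q.
  −0.01·log₂(0.13) = 0.02943
  −0.55·log₂(0.10) = 1.82706
  −0.24·log₂(0.25) = 0.48000
  −0.11·log₂(0.07) = 0.42202
  −0.09·log₂(0.45) = 0.10368
H(P,Q) = 2.8622 bits.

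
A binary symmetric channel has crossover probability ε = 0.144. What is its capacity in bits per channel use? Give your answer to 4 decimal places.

Binary symmetric channel: C = 1 − h₂(ε) where h₂ is the binary entropy function.
h₂(0.144) = −0.144·log₂0.144 − 0.856·log₂0.856 = 0.5946.
C = 1 − 0.5946 = 0.4054 bits per channel use.

0.4054 bits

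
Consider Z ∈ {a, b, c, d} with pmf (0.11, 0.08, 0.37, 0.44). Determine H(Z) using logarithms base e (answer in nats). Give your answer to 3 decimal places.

1.174 nats

H(Z) = −Σ p·ln p.
  −(0.11)·ln(0.11) = 0.2428
  −(0.08)·ln(0.08) = 0.2021
  −(0.37)·ln(0.37) = 0.3679
  −(0.44)·ln(0.44) = 0.3612
Sum: 0.2428 + 0.2021 + 0.3679 + 0.3612 = 1.174 nats.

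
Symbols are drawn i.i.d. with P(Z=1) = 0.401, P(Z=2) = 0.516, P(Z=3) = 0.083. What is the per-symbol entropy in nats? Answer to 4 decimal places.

H(Z) = −Σ p·ln p.
  −(0.401)·ln(0.401) = 0.36643
  −(0.516)·ln(0.516) = 0.34141
  −(0.083)·ln(0.083) = 0.20658
Sum: 0.36643 + 0.34141 + 0.20658 = 0.9144 nats.

0.9144 nats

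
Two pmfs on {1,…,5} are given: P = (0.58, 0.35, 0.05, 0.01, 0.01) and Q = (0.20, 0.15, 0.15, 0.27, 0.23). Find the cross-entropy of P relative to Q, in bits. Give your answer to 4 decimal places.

H(P,Q) = −Σ p·log₂ q.
  −0.58·log₂(0.20) = 1.34672
  −0.35·log₂(0.15) = 0.95794
  −0.05·log₂(0.15) = 0.13685
  −0.01·log₂(0.27) = 0.01889
  −0.01·log₂(0.23) = 0.02120
H(P,Q) = 2.4816 bits.

2.4816 bits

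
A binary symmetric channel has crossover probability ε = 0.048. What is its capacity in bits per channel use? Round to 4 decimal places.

Binary symmetric channel: C = 1 − h₂(ε) where h₂ is the binary entropy function.
h₂(0.048) = −0.048·log₂0.048 − 0.952·log₂0.952 = 0.2778.
C = 1 − 0.2778 = 0.7222 bits per channel use.

0.7222 bits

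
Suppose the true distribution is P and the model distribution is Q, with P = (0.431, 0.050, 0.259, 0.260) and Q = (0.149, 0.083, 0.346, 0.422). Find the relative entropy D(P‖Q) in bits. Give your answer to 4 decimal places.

0.3340 bits

D(P‖Q) = Σ p·log₂(p/q).
  0.431·log₂(0.431/0.149) = 0.66045
  0.050·log₂(0.050/0.083) = -0.03656
  0.259·log₂(0.259/0.346) = -0.10822
  0.260·log₂(0.260/0.422) = -0.18167
D(P‖Q) = 0.3340 bits.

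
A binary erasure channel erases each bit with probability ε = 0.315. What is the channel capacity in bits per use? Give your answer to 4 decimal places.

0.6850 bits

Binary erasure channel: capacity C = 1 − ε.
C = 1 − 0.315 = 0.6850 bits per channel use.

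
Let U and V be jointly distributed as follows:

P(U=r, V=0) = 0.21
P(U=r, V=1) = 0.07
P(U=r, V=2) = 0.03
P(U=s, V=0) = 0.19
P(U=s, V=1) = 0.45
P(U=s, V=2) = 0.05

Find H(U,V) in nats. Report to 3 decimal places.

H(U,V) = −Σ p(x,y)·ln p(x,y) over all 6 cells.
  cell (r,0): −0.21·ln0.21 = 0.3277
  cell (r,1): −0.07·ln0.07 = 0.1861
  cell (r,2): −0.03·ln0.03 = 0.1052
  cell (s,0): −0.19·ln0.19 = 0.3155
  cell (s,1): −0.45·ln0.45 = 0.3593
  cell (s,2): −0.05·ln0.05 = 0.1498
Sum = 1.444 nats.

1.444 nats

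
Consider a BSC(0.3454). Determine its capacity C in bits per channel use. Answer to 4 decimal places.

0.0701 bits

Binary symmetric channel: C = 1 − h₂(ε) where h₂ is the binary entropy function.
h₂(0.3454) = −0.3454·log₂0.3454 − 0.6546·log₂0.6546 = 0.9299.
C = 1 − 0.9299 = 0.0701 bits per channel use.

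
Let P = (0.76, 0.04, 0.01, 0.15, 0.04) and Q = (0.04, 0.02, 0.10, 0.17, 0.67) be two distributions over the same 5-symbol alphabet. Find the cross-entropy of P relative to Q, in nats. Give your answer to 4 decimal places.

2.9077 nats

H(P,Q) = −Σ p·ln q.
  −0.76·ln(0.04) = 2.44635
  −0.04·ln(0.02) = 0.15648
  −0.01·ln(0.10) = 0.02303
  −0.15·ln(0.17) = 0.26579
  −0.04·ln(0.67) = 0.01602
H(P,Q) = 2.9077 nats.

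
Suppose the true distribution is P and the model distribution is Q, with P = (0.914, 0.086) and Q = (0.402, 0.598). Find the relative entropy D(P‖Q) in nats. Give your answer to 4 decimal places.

D(P‖Q) = Σ p·ln(p/q).
  0.914·ln(0.914/0.402) = 0.75074
  0.086·ln(0.086/0.598) = -0.16677
D(P‖Q) = 0.5840 nats.

0.5840 nats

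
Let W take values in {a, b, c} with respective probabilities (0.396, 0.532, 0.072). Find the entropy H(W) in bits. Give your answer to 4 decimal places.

1.2869 bits

H(W) = −Σ p·log₂ p.
  −(0.396)·log₂(0.396) = 0.52923
  −(0.532)·log₂(0.532) = 0.48439
  −(0.072)·log₂(0.072) = 0.27330
Sum: 0.52923 + 0.48439 + 0.27330 = 1.2869 bits.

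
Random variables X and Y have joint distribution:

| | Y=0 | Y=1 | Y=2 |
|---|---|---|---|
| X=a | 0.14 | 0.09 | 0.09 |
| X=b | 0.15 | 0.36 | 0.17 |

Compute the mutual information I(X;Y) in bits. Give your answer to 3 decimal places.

0.048 bits

Marginals: p(X) = (0.3200, 0.6800), p(Y) = (0.2900, 0.4500, 0.2600).
I(X;Y) = H(X) + H(Y) − H(X,Y).
H(X) = 0.9044, H(Y) = 1.5416, H(X,Y) = 2.3982.
I(X;Y) = 0.9044 + 1.5416 − 2.3982 = 0.048 bits.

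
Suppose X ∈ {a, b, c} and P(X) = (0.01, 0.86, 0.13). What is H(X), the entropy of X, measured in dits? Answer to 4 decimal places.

H(X) = −Σ p·log₁₀ p.
  −(0.01)·log₁₀(0.01) = 0.02000
  −(0.86)·log₁₀(0.86) = 0.05633
  −(0.13)·log₁₀(0.13) = 0.11519
Sum: 0.02000 + 0.05633 + 0.11519 = 0.1915 dits.

0.1915 dits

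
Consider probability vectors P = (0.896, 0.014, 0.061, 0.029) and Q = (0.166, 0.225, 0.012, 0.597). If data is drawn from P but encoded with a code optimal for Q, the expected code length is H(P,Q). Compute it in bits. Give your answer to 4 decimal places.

H(P,Q) = −Σ p·log₂ q.
  −0.896·log₂(0.166) = 2.32131
  −0.014·log₂(0.225) = 0.03013
  −0.061·log₂(0.012) = 0.38923
  −0.029·log₂(0.597) = 0.02158
H(P,Q) = 2.7622 bits.

2.7622 bits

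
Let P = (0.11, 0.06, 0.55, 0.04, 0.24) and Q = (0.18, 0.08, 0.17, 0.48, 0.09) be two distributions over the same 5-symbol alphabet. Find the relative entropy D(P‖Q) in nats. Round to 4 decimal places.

D(P‖Q) = Σ p·ln(p/q).
  0.11·ln(0.11/0.18) = -0.05417
  0.06·ln(0.06/0.08) = -0.01726
  0.55·ln(0.55/0.17) = 0.64577
  0.04·ln(0.04/0.48) = -0.09940
  0.24·ln(0.24/0.09) = 0.23540
D(P‖Q) = 0.7103 nats.

0.7103 nats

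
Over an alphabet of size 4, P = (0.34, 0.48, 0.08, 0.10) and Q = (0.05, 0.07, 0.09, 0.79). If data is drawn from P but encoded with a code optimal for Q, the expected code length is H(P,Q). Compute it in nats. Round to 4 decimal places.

H(P,Q) = −Σ p·ln q.
  −0.34·ln(0.05) = 1.01855
  −0.48·ln(0.07) = 1.27644
  −0.08·ln(0.09) = 0.19264
  −0.10·ln(0.79) = 0.02357
H(P,Q) = 2.5112 nats.

2.5112 nats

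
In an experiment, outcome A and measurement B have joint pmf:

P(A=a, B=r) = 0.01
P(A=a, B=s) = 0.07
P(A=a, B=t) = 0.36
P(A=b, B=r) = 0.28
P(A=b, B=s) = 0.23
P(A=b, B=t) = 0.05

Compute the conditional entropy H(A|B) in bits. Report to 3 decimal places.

0.517 bits

Marginals: p(A) = (0.4400, 0.5600), p(B) = (0.2900, 0.3000, 0.4100).
H(A|B) = Σ p(B) · H(A|B=·).
  B=r: p=0.2900, H(A|B=r) = 0.2164
  B=s: p=0.3000, H(A|B=s) = 0.7838
  B=t: p=0.4100, H(A|B=t) = 0.5349
Weighted sum = 0.517 bits.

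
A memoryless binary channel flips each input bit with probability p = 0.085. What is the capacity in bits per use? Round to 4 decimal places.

0.5804 bits

Binary symmetric channel: C = 1 − h₂(ε) where h₂ is the binary entropy function.
h₂(0.085) = −0.085·log₂0.085 − 0.915·log₂0.915 = 0.4196.
C = 1 − 0.4196 = 0.5804 bits per channel use.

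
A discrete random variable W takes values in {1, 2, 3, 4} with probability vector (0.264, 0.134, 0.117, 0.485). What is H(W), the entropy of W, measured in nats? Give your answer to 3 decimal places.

1.223 nats

H(W) = −Σ p·ln p.
  −(0.264)·ln(0.264) = 0.3516
  −(0.134)·ln(0.134) = 0.2693
  −(0.117)·ln(0.117) = 0.2510
  −(0.485)·ln(0.485) = 0.3509
Sum: 0.3516 + 0.2693 + 0.2510 + 0.3509 = 1.223 nats.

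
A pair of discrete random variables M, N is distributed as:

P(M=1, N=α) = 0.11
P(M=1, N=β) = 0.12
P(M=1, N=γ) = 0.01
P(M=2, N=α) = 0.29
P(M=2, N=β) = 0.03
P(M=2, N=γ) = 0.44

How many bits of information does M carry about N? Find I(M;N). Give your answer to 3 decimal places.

0.278 bits

Marginals: p(M) = (0.2400, 0.7600), p(N) = (0.4000, 0.1500, 0.4500).
I(M;N) = Σ p(x,y)·log₂[p(x,y)/(p(x)p(y))].
  (1,α): 0.11·log₂(1.1458) = 0.0216
  (1,β): 0.12·log₂(3.3333) = 0.2084
  (1,γ): 0.01·log₂(0.0926) = -0.0343
  (2,α): 0.29·log₂(0.9539) = -0.0197
  (2,β): 0.03·log₂(0.2632) = -0.0578
  (2,γ): 0.44·log₂(1.2865) = 0.1599
Sum = 0.278 bits.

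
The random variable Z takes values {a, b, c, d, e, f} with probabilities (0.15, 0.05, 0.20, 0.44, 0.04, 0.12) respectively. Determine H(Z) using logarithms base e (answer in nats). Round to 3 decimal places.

1.501 nats

H(Z) = −Σ p·ln p.
  −(0.15)·ln(0.15) = 0.2846
  −(0.05)·ln(0.05) = 0.1498
  −(0.20)·ln(0.20) = 0.3219
  −(0.44)·ln(0.44) = 0.3612
  −(0.04)·ln(0.04) = 0.1288
  −(0.12)·ln(0.12) = 0.2544
Sum: 0.2846 + 0.1498 + 0.3219 + 0.3612 + 0.1288 + 0.2544 = 1.501 nats.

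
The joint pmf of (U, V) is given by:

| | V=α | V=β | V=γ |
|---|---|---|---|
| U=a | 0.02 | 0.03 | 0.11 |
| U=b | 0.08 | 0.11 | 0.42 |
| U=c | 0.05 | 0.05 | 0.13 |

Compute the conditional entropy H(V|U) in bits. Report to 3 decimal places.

1.252 bits

Marginals: p(U) = (0.1600, 0.6100, 0.2300), p(V) = (0.1500, 0.1900, 0.6600).
H(V|U) = Σ p(U) · H(V|U=·).
  U=a: p=0.1600, H(V|U=a) = 1.1995
  U=b: p=0.6100, H(V|U=b) = 1.2007
  U=c: p=0.2300, H(V|U=c) = 1.4225
Weighted sum = 1.252 bits.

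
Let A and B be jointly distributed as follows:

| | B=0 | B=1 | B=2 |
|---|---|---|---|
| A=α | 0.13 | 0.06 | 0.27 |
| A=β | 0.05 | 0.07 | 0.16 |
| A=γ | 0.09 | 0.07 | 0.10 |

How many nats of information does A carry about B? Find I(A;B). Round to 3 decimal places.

Marginals: p(A) = (0.4600, 0.2800, 0.2600), p(B) = (0.2700, 0.2000, 0.5300).
I(A;B) = Σ p(x,y)·ln[p(x,y)/(p(x)p(y))].
  (α,0): 0.13·ln(1.0467) = 0.0059
  (α,1): 0.06·ln(0.6522) = -0.0256
  (α,2): 0.27·ln(1.1075) = 0.0276
  (β,0): 0.05·ln(0.6614) = -0.0207
  (β,1): 0.07·ln(1.2500) = 0.0156
  (β,2): 0.16·ln(1.0782) = 0.0120
  (γ,0): 0.09·ln(1.2821) = 0.0224
  (γ,1): 0.07·ln(1.3462) = 0.0208
  (γ,2): 0.10·ln(0.7257) = -0.0321
Sum = 0.026 nats.

0.026 nats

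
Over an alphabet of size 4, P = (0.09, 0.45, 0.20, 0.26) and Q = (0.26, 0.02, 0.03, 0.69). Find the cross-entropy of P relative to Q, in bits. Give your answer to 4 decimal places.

H(P,Q) = −Σ p·log₂ q.
  −0.09·log₂(0.26) = 0.17491
  −0.45·log₂(0.02) = 2.53974
  −0.20·log₂(0.03) = 1.01178
  −0.26·log₂(0.69) = 0.13919
H(P,Q) = 3.8656 bits.

3.8656 bits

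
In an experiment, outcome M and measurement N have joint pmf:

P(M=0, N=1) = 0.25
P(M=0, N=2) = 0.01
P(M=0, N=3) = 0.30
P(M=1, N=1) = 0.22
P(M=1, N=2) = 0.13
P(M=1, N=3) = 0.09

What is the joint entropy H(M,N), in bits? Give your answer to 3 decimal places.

2.263 bits

H(M,N) = −Σ p(x,y)·log₂ p(x,y) over all 6 cells.
  cell (0,1): −0.25·log₂0.25 = 0.5000
  cell (0,2): −0.01·log₂0.01 = 0.0664
  cell (0,3): −0.30·log₂0.30 = 0.5211
  cell (1,1): −0.22·log₂0.22 = 0.4806
  cell (1,2): −0.13·log₂0.13 = 0.3826
  cell (1,3): −0.09·log₂0.09 = 0.3127
Sum = 2.263 bits.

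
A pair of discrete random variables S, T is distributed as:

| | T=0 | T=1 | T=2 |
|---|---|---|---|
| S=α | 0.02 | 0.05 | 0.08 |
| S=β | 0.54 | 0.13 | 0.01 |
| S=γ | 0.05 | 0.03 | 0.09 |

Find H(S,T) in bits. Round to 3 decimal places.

2.230 bits

H(S,T) = −Σ p(x,y)·log₂ p(x,y) over all 9 cells.
  cell (α,0): −0.02·log₂0.02 = 0.1129
  cell (α,1): −0.05·log₂0.05 = 0.2161
  cell (α,2): −0.08·log₂0.08 = 0.2915
  cell (β,0): −0.54·log₂0.54 = 0.4800
  cell (β,1): −0.13·log₂0.13 = 0.3826
  cell (β,2): −0.01·log₂0.01 = 0.0664
  cell (γ,0): −0.05·log₂0.05 = 0.2161
  cell (γ,1): −0.03·log₂0.03 = 0.1518
  cell (γ,2): −0.09·log₂0.09 = 0.3127
Sum = 2.230 bits.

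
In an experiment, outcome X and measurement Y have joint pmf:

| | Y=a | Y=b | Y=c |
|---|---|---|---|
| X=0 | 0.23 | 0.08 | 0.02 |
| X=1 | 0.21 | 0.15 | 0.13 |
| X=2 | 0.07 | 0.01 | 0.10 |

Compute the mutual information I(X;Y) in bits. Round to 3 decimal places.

0.142 bits

Marginals: p(X) = (0.3300, 0.4900, 0.1800), p(Y) = (0.5100, 0.2400, 0.2500).
I(X;Y) = H(X) + H(Y) − H(X,Y).
H(X) = 1.4774, H(Y) = 1.4896, H(X,Y) = 2.8253.
I(X;Y) = 1.4774 + 1.4896 − 2.8253 = 0.142 bits.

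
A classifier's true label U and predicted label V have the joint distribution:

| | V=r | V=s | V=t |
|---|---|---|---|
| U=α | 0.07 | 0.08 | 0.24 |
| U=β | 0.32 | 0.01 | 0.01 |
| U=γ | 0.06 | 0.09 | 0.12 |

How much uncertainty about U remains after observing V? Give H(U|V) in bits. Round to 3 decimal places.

Marginals: p(U) = (0.3900, 0.3400, 0.2700), p(V) = (0.4500, 0.1800, 0.3700).
H(U|V) = Σ p(V) · H(U|V=·).
  V=r: p=0.4500, H(U|V=r) = 1.1549
  V=s: p=0.1800, H(U|V=s) = 1.2516
  V=t: p=0.3700, H(U|V=t) = 1.0727
Weighted sum = 1.142 bits.

1.142 bits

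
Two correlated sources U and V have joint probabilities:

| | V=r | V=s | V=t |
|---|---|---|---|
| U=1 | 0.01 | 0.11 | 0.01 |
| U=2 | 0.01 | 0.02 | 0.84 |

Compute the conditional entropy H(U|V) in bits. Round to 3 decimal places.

0.179 bits

Chain rule: H(U|V) = H(U,V) − H(V).
Marginals: p(U) = (0.1300, 0.8700), p(V) = (0.0200, 0.1300, 0.8500).
H(U,V) = 0.8738 bits; H(V) = 0.6948 bits.
H(U|V) = 0.8738 − 0.6948 = 0.179 bits.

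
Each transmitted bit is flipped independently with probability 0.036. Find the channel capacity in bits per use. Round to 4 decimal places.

Binary symmetric channel: C = 1 − h₂(ε) where h₂ is the binary entropy function.
h₂(0.036) = −0.036·log₂0.036 − 0.964·log₂0.964 = 0.2236.
C = 1 − 0.2236 = 0.7764 bits per channel use.

0.7764 bits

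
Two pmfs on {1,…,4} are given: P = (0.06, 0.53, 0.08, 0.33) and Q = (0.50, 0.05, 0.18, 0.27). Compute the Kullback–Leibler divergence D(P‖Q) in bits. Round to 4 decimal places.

1.6236 bits

D(P‖Q) = Σ p·log₂(p/q).
  0.06·log₂(0.06/0.50) = -0.18353
  0.53·log₂(0.53/0.05) = 1.80518
  0.08·log₂(0.08/0.18) = -0.09359
  0.33·log₂(0.33/0.27) = 0.09554
D(P‖Q) = 1.6236 bits.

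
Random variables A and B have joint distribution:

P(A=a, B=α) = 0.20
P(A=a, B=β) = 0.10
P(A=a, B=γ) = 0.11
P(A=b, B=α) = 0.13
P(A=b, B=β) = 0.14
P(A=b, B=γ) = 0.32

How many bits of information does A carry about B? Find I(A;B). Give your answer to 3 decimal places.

0.069 bits

Marginals: p(A) = (0.4100, 0.5900), p(B) = (0.3300, 0.2400, 0.4300).
I(A;B) = H(A) + H(B) − H(A,B).
H(A) = 0.9765, H(B) = 1.5455, H(A,B) = 2.4527.
I(A;B) = 0.9765 + 1.5455 − 2.4527 = 0.069 bits.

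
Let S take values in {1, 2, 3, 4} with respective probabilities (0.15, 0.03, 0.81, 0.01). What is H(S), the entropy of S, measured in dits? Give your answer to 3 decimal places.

0.263 dits

H(S) = −Σ p·log₁₀ p.
  −(0.15)·log₁₀(0.15) = 0.1236
  −(0.03)·log₁₀(0.03) = 0.0457
  −(0.81)·log₁₀(0.81) = 0.0741
  −(0.01)·log₁₀(0.01) = 0.0200
Sum: 0.1236 + 0.0457 + 0.0741 + 0.0200 = 0.263 dits.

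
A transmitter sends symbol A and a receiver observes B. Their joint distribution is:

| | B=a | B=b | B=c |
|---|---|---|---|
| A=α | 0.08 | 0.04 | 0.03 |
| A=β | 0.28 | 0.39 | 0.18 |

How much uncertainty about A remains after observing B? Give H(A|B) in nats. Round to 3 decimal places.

0.410 nats

Chain rule: H(A|B) = H(A,B) − H(B).
Marginals: p(A) = (0.1500, 0.8500), p(B) = (0.3600, 0.4300, 0.2100).
H(A,B) = 1.4683 nats; H(B) = 1.0584 nats.
H(A|B) = 1.4683 − 1.0584 = 0.410 nats.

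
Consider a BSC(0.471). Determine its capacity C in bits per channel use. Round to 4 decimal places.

0.0024 bits

Binary symmetric channel: C = 1 − h₂(ε) where h₂ is the binary entropy function.
h₂(0.471) = −0.471·log₂0.471 − 0.529·log₂0.529 = 0.9976.
C = 1 − 0.9976 = 0.0024 bits per channel use.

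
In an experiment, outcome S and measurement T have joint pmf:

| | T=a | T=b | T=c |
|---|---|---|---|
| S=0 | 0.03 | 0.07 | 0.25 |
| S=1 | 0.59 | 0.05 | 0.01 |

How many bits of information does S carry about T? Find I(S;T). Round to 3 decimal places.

0.582 bits

Marginals: p(S) = (0.3500, 0.6500), p(T) = (0.6200, 0.1200, 0.2600).
I(S;T) = Σ p(x,y)·log₂[p(x,y)/(p(x)p(y))].
  (0,a): 0.03·log₂(0.1382) = -0.0856
  (0,b): 0.07·log₂(1.6667) = 0.0516
  (0,c): 0.25·log₂(2.7473) = 0.3645
  (1,a): 0.59·log₂(1.4640) = 0.3245
  (1,b): 0.05·log₂(0.6410) = -0.0321
  (1,c): 0.01·log₂(0.0592) = -0.0408
Sum = 0.582 bits.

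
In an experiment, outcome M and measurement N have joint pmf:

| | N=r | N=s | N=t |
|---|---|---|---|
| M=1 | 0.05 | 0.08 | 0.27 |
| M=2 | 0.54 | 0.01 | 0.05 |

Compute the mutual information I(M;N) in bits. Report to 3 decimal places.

Marginals: p(M) = (0.4000, 0.6000), p(N) = (0.5900, 0.0900, 0.3200).
I(M;N) = Σ p(x,y)·log₂[p(x,y)/(p(x)p(y))].
  (1,r): 0.05·log₂(0.2119) = -0.1119
  (1,s): 0.08·log₂(2.2222) = 0.0922
  (1,t): 0.27·log₂(2.1094) = 0.2907
  (2,r): 0.54·log₂(1.5254) = 0.3290
  (2,s): 0.01·log₂(0.1852) = -0.0243
  (2,t): 0.05·log₂(0.2604) = -0.0971
Sum = 0.479 bits.

0.479 bits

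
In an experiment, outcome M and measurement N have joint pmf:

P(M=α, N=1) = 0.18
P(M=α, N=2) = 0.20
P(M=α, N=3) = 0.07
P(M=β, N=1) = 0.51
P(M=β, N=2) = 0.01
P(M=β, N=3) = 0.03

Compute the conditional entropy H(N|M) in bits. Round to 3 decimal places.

0.899 bits

Chain rule: H(N|M) = H(M,N) − H(M).
Marginals: p(M) = (0.4500, 0.5500), p(N) = (0.6900, 0.2100, 0.1000).
H(M,N) = 1.8919 bits; H(M) = 0.9928 bits.
H(N|M) = 1.8919 − 0.9928 = 0.899 bits.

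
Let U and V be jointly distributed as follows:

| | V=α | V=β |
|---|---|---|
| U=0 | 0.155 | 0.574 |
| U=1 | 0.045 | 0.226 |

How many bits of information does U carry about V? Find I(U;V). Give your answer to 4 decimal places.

Marginals: p(U) = (0.7290, 0.2710), p(V) = (0.2000, 0.8000).
I(U;V) = H(U) + H(V) − H(U,V).
H(U) = 0.8429, H(V) = 0.7219, H(U,V) = 1.5628.
I(U;V) = 0.8429 + 0.7219 − 1.5628 = 0.0020 bits.

0.0020 bits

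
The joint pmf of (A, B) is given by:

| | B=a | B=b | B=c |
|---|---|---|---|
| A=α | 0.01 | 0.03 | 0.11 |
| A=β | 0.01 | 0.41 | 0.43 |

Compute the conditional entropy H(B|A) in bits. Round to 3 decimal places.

Marginals: p(A) = (0.1500, 0.8500), p(B) = (0.0200, 0.4400, 0.5400).
H(B|A) = Σ p(A) · H(B|A=·).
  A=α: p=0.1500, H(B|A=α) = 1.0530
  A=β: p=0.8500, H(B|A=β) = 1.0801
Weighted sum = 1.076 bits.

1.076 bits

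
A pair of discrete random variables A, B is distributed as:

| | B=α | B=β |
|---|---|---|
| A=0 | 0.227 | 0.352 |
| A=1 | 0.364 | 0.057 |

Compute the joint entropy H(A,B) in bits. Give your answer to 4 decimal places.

1.7821 bits

H(A,B) = −Σ p(x,y)·log₂ p(x,y) over all 4 cells.
  cell (0,α): −0.227·log₂0.227 = 0.48561
  cell (0,β): −0.352·log₂0.352 = 0.53024
  cell (1,α): −0.364·log₂0.364 = 0.53071
  cell (1,β): −0.057·log₂0.057 = 0.23557
Sum = 1.7821 bits.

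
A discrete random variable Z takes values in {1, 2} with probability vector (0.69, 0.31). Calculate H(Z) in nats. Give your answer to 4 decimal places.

H(Z) = −Σ p·ln p.
  −(0.69)·ln(0.69) = 0.25603
  −(0.31)·ln(0.31) = 0.36307
Sum: 0.25603 + 0.36307 = 0.6191 nats.

0.6191 nats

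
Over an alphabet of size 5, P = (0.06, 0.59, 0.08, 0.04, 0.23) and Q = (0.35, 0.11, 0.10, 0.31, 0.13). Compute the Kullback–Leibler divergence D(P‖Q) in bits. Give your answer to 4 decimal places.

1.3224 bits

D(P‖Q) = Σ p·log₂(p/q).
  0.06·log₂(0.06/0.35) = -0.15266
  0.59·log₂(0.59/0.11) = 1.42969
  0.08·log₂(0.08/0.10) = -0.02575
  0.04·log₂(0.04/0.31) = -0.11817
  0.23·log₂(0.23/0.13) = 0.18932
D(P‖Q) = 1.3224 bits.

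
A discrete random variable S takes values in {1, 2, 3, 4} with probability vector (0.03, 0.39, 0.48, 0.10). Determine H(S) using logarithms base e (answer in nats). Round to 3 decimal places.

1.055 nats

H(S) = −Σ p·ln p.
  −(0.03)·ln(0.03) = 0.1052
  −(0.39)·ln(0.39) = 0.3672
  −(0.48)·ln(0.48) = 0.3523
  −(0.10)·ln(0.10) = 0.2303
Sum: 0.1052 + 0.3672 + 0.3523 + 0.2303 = 1.055 nats.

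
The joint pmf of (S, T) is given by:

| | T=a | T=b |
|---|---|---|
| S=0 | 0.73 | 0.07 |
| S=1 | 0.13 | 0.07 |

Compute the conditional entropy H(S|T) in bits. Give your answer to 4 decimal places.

Chain rule: H(S|T) = H(S,T) − H(T).
Marginals: p(S) = (0.8000, 0.2000), p(T) = (0.8600, 0.1400).
H(S,T) = 1.2512 bits; H(T) = 0.5842 bits.
H(S|T) = 1.2512 − 0.5842 = 0.6670 bits.

0.6670 bits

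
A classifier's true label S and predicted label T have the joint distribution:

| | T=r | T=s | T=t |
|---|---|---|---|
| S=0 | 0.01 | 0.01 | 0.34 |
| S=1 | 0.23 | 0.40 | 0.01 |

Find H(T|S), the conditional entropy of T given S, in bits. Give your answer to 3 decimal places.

0.802 bits

Chain rule: H(T|S) = H(S,T) − H(S).
Marginals: p(S) = (0.3600, 0.6400), p(T) = (0.2400, 0.4100, 0.3500).
H(S,T) = 1.7449 bits; H(S) = 0.9427 bits.
H(T|S) = 1.7449 − 0.9427 = 0.802 bits.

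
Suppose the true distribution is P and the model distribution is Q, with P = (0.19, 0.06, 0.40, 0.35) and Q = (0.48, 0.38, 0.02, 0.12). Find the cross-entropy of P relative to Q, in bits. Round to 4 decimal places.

3.6131 bits

H(P,Q) = −Σ p·log₂ q.
  −0.19·log₂(0.48) = 0.20119
  −0.06·log₂(0.38) = 0.08376
  −0.40·log₂(0.02) = 2.25754
  −0.35·log₂(0.12) = 1.07061
H(P,Q) = 3.6131 bits.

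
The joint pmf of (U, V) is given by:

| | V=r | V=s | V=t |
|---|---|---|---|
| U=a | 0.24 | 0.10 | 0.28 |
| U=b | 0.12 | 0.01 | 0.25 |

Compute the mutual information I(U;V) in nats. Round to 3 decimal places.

0.035 nats

Marginals: p(U) = (0.6200, 0.3800), p(V) = (0.3600, 0.1100, 0.5300).
I(U;V) = H(U) + H(V) − H(U,V).
H(U) = 0.6641, H(V) = 0.9471, H(U,V) = 1.5763.
I(U;V) = 0.6641 + 0.9471 − 1.5763 = 0.035 nats.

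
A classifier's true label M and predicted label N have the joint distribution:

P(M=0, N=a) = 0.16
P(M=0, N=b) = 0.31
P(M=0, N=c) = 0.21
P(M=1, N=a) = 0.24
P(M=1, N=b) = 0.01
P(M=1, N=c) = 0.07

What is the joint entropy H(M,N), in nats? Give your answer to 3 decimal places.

H(M,N) = −Σ p(x,y)·ln p(x,y) over all 6 cells.
  cell (0,a): −0.16·ln0.16 = 0.2932
  cell (0,b): −0.31·ln0.31 = 0.3631
  cell (0,c): −0.21·ln0.21 = 0.3277
  cell (1,a): −0.24·ln0.24 = 0.3425
  cell (1,b): −0.01·ln0.01 = 0.0461
  cell (1,c): −0.07·ln0.07 = 0.1861
Sum = 1.559 nats.

1.559 nats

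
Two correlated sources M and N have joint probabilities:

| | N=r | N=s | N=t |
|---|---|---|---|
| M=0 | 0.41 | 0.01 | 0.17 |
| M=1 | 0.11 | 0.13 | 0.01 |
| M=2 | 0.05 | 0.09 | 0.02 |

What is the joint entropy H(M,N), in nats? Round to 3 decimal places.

1.712 nats

H(M,N) = −Σ p(x,y)·ln p(x,y) over all 9 cells.
  cell (0,r): −0.41·ln0.41 = 0.3656
  cell (0,s): −0.01·ln0.01 = 0.0461
  cell (0,t): −0.17·ln0.17 = 0.3012
  cell (1,r): −0.11·ln0.11 = 0.2428
  cell (1,s): −0.13·ln0.13 = 0.2652
  cell (1,t): −0.01·ln0.01 = 0.0461
  cell (2,r): −0.05·ln0.05 = 0.1498
  cell (2,s): −0.09·ln0.09 = 0.2167
  cell (2,t): −0.02·ln0.02 = 0.0782
Sum = 1.712 nats.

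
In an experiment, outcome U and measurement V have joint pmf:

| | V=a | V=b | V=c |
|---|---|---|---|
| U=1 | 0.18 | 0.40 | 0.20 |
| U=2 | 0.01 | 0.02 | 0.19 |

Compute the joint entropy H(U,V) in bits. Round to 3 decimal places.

H(U,V) = −Σ p(x,y)·log₂ p(x,y) over all 6 cells.
  cell (1,a): −0.18·log₂0.18 = 0.4453
  cell (1,b): −0.40·log₂0.40 = 0.5288
  cell (1,c): −0.20·log₂0.20 = 0.4644
  cell (2,a): −0.01·log₂0.01 = 0.0664
  cell (2,b): −0.02·log₂0.02 = 0.1129
  cell (2,c): −0.19·log₂0.19 = 0.4552
Sum = 2.073 bits.

2.073 bits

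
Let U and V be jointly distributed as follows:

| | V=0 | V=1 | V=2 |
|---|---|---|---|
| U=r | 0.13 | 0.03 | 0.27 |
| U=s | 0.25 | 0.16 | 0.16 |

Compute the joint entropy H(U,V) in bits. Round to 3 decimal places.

H(U,V) = −Σ p(x,y)·log₂ p(x,y) over all 6 cells.
  cell (r,0): −0.13·log₂0.13 = 0.3826
  cell (r,1): −0.03·log₂0.03 = 0.1518
  cell (r,2): −0.27·log₂0.27 = 0.5100
  cell (s,0): −0.25·log₂0.25 = 0.5000
  cell (s,1): −0.16·log₂0.16 = 0.4230
  cell (s,2): −0.16·log₂0.16 = 0.4230
Sum = 2.390 bits.

2.390 bits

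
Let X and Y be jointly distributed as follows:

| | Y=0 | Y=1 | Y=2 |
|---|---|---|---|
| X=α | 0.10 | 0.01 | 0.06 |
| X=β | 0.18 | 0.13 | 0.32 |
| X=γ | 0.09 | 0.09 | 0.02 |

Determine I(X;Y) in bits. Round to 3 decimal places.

Marginals: p(X) = (0.1700, 0.6300, 0.2000), p(Y) = (0.3700, 0.2300, 0.4000).
I(X;Y) = H(X) + H(Y) − H(X,Y).
H(X) = 1.3189, H(Y) = 1.5472, H(X,Y) = 2.7343.
I(X;Y) = 1.3189 + 1.5472 − 2.7343 = 0.132 bits.

0.132 bits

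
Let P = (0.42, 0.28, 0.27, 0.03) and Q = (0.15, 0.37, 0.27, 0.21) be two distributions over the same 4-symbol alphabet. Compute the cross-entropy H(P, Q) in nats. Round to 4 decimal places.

H(P,Q) = −Σ p·ln q.
  −0.42·ln(0.15) = 0.79679
  −0.28·ln(0.37) = 0.27839
  −0.27·ln(0.27) = 0.35352
  −0.03·ln(0.21) = 0.04682
H(P,Q) = 1.4755 nats.

1.4755 nats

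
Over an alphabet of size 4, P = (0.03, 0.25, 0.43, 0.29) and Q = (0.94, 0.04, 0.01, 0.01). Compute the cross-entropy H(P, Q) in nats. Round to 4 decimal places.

H(P,Q) = −Σ p·ln q.
  −0.03·ln(0.94) = 0.00186
  −0.25·ln(0.04) = 0.80472
  −0.43·ln(0.01) = 1.98022
  −0.29·ln(0.01) = 1.33550
H(P,Q) = 4.1223 nats.

4.1223 nats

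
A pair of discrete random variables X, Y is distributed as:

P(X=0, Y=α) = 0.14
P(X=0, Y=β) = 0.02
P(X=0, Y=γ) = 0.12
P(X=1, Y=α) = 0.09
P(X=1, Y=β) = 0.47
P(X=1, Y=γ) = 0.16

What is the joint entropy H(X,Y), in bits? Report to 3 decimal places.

H(X,Y) = −Σ p(x,y)·log₂ p(x,y) over all 6 cells.
  cell (0,α): −0.14·log₂0.14 = 0.3971
  cell (0,β): −0.02·log₂0.02 = 0.1129
  cell (0,γ): −0.12·log₂0.12 = 0.3671
  cell (1,α): −0.09·log₂0.09 = 0.3127
  cell (1,β): −0.47·log₂0.47 = 0.5120
  cell (1,γ): −0.16·log₂0.16 = 0.4230
Sum = 2.125 bits.

2.125 bits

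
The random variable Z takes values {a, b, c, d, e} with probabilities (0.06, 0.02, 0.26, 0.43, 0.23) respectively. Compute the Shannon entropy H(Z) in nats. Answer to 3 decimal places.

1.298 nats

H(Z) = −Σ p·ln p.
  −(0.06)·ln(0.06) = 0.1688
  −(0.02)·ln(0.02) = 0.0782
  −(0.26)·ln(0.26) = 0.3502
  −(0.43)·ln(0.43) = 0.3629
  −(0.23)·ln(0.23) = 0.3380
Sum: 0.1688 + 0.0782 + 0.3502 + 0.3629 + 0.3380 = 1.298 nats.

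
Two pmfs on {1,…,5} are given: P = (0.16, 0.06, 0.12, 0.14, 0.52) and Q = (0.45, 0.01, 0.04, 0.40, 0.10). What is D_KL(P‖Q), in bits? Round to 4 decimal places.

1.1314 bits

D(P‖Q) = Σ p·log₂(p/q).
  0.16·log₂(0.16/0.45) = -0.23870
  0.06·log₂(0.06/0.01) = 0.15510
  0.12·log₂(0.12/0.04) = 0.19020
  0.14·log₂(0.14/0.40) = -0.21204
  0.52·log₂(0.52/0.10) = 1.23683
D(P‖Q) = 1.1314 bits.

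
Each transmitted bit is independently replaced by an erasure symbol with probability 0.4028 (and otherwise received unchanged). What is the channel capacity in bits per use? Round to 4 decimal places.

0.5972 bits

Binary erasure channel: capacity C = 1 − ε.
C = 1 − 0.4028 = 0.5972 bits per channel use.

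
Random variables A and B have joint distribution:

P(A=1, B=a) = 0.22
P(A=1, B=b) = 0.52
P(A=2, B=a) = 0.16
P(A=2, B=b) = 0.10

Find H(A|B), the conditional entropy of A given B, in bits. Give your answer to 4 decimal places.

Marginals: p(A) = (0.7400, 0.2600), p(B) = (0.3800, 0.6200).
H(A|B) = Σ p(B) · H(A|B=·).
  B=a: p=0.3800, H(A|B=a) = 0.9819
  B=b: p=0.6200, H(A|B=b) = 0.6374
Weighted sum = 0.7683 bits.

0.7683 bits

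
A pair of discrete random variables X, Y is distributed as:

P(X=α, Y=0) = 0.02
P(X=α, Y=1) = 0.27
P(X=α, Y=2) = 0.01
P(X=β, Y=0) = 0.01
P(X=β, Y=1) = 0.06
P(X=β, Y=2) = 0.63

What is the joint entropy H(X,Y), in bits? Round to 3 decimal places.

H(X,Y) = −Σ p(x,y)·log₂ p(x,y) over all 6 cells.
  cell (α,0): −0.02·log₂0.02 = 0.1129
  cell (α,1): −0.27·log₂0.27 = 0.5100
  cell (α,2): −0.01·log₂0.01 = 0.0664
  cell (β,0): −0.01·log₂0.01 = 0.0664
  cell (β,1): −0.06·log₂0.06 = 0.2435
  cell (β,2): −0.63·log₂0.63 = 0.4199
Sum = 1.419 bits.

1.419 bits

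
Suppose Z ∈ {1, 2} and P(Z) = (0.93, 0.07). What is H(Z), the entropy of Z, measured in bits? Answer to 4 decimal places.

H(Z) = −Σ p·log₂ p.
  −(0.93)·log₂(0.93) = 0.09737
  −(0.07)·log₂(0.07) = 0.26856
Sum: 0.09737 + 0.26856 = 0.3659 bits.

0.3659 bits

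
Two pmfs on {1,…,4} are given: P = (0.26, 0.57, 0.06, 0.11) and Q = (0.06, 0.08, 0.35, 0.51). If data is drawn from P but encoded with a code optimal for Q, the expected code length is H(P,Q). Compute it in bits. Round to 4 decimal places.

3.3300 bits

H(P,Q) = −Σ p·log₂ q.
  −0.26·log₂(0.06) = 1.05531
  −0.57·log₂(0.08) = 2.07700
  −0.06·log₂(0.35) = 0.09087
  −0.11·log₂(0.51) = 0.10686
H(P,Q) = 3.3300 bits.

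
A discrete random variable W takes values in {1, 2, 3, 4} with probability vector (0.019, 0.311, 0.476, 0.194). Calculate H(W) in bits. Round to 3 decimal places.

1.601 bits

H(W) = −Σ p·log₂ p.
  −(0.019)·log₂(0.019) = 0.1086
  −(0.311)·log₂(0.311) = 0.5240
  −(0.476)·log₂(0.476) = 0.5098
  −(0.194)·log₂(0.194) = 0.4590
Sum: 0.1086 + 0.5240 + 0.5098 + 0.4590 = 1.601 bits.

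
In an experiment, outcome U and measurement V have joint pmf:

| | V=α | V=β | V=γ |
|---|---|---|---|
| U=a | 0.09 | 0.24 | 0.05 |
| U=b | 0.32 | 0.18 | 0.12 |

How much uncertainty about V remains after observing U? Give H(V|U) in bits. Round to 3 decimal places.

1.403 bits

Marginals: p(U) = (0.3800, 0.6200), p(V) = (0.4100, 0.4200, 0.1700).
H(V|U) = Σ p(U) · H(V|U=·).
  U=a: p=0.3800, H(V|U=a) = 1.2959
  U=b: p=0.6200, H(V|U=b) = 1.4691
Weighted sum = 1.403 bits.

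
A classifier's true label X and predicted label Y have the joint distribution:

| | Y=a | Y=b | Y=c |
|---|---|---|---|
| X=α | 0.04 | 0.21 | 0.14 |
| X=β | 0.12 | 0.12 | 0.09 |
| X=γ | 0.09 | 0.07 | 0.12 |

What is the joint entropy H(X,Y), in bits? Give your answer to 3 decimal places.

H(X,Y) = −Σ p(x,y)·log₂ p(x,y) over all 9 cells.
  cell (α,a): −0.04·log₂0.04 = 0.1858
  cell (α,b): −0.21·log₂0.21 = 0.4728
  cell (α,c): −0.14·log₂0.14 = 0.3971
  cell (β,a): −0.12·log₂0.12 = 0.3671
  cell (β,b): −0.12·log₂0.12 = 0.3671
  cell (β,c): −0.09·log₂0.09 = 0.3127
  cell (γ,a): −0.09·log₂0.09 = 0.3127
  cell (γ,b): −0.07·log₂0.07 = 0.2686
  cell (γ,c): −0.12·log₂0.12 = 0.3671
Sum = 3.051 bits.

3.051 bits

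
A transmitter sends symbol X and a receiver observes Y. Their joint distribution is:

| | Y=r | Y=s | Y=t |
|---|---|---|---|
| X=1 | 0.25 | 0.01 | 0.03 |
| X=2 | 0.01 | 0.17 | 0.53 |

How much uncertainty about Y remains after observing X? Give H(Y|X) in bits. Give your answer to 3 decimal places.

Chain rule: H(Y|X) = H(X,Y) − H(X).
Marginals: p(X) = (0.2900, 0.7100), p(Y) = (0.2600, 0.1800, 0.5600).
H(X,Y) = 1.7047 bits; H(X) = 0.8687 bits.
H(Y|X) = 1.7047 − 0.8687 = 0.836 bits.

0.836 bits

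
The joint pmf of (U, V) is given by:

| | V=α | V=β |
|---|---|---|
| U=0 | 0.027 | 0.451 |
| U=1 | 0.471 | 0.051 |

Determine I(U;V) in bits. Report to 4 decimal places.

Marginals: p(U) = (0.4780, 0.5220), p(V) = (0.4980, 0.5020).
I(U;V) = Σ p(x,y)·log₂[p(x,y)/(p(x)p(y))].
  (0,α): 0.027·log₂(0.1134) = -0.08479
  (0,β): 0.451·log₂(1.8795) = 0.41057
  (1,α): 0.471·log₂(1.8118) = 0.40386
  (1,β): 0.051·log₂(0.1946) = -0.12042
Sum = 0.6092 bits.

0.6092 bits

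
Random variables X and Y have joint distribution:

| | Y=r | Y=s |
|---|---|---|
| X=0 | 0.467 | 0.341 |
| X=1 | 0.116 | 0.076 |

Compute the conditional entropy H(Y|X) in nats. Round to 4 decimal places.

Marginals: p(X) = (0.8080, 0.1920), p(Y) = (0.5830, 0.4170).
H(Y|X) = Σ p(X) · H(Y|X=·).
  X=0: p=0.8080, H(Y|X=0) = 0.6809
  X=1: p=0.1920, H(Y|X=1) = 0.6713
Weighted sum = 0.6791 nats.

0.6791 nats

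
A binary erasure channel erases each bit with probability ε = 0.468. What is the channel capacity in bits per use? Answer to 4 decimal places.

Binary erasure channel: capacity C = 1 − ε.
C = 1 − 0.468 = 0.5320 bits per channel use.

0.5320 bits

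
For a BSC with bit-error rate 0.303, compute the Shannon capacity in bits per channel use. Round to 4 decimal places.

0.1151 bits

Binary symmetric channel: C = 1 − h₂(ε) where h₂ is the binary entropy function.
h₂(0.303) = −0.303·log₂0.303 − 0.697·log₂0.697 = 0.8849.
C = 1 − 0.8849 = 0.1151 bits per channel use.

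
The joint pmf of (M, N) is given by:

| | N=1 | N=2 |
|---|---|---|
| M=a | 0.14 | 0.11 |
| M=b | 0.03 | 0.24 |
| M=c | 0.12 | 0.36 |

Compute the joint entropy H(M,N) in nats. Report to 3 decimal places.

H(M,N) = −Σ p(x,y)·ln p(x,y) over all 6 cells.
  cell (a,1): −0.14·ln0.14 = 0.2753
  cell (a,2): −0.11·ln0.11 = 0.2428
  cell (b,1): −0.03·ln0.03 = 0.1052
  cell (b,2): −0.24·ln0.24 = 0.3425
  cell (c,1): −0.12·ln0.12 = 0.2544
  cell (c,2): −0.36·ln0.36 = 0.3678
Sum = 1.588 nats.

1.588 nats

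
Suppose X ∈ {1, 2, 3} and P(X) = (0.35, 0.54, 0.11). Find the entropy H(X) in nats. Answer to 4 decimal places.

0.9430 nats

H(X) = −Σ p·ln p.
  −(0.35)·ln(0.35) = 0.36744
  −(0.54)·ln(0.54) = 0.33274
  −(0.11)·ln(0.11) = 0.24280
Sum: 0.36744 + 0.33274 + 0.24280 = 0.9430 nats.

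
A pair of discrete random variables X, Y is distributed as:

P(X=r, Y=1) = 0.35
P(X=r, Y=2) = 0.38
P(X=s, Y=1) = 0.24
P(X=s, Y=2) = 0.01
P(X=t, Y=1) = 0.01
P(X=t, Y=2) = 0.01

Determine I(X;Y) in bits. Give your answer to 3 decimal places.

Marginals: p(X) = (0.7300, 0.2500, 0.0200), p(Y) = (0.6000, 0.4000).
I(X;Y) = Σ p(x,y)·log₂[p(x,y)/(p(x)p(y))].
  (r,1): 0.35·log₂(0.7991) = -0.1133
  (r,2): 0.38·log₂(1.3014) = 0.1444
  (s,1): 0.24·log₂(1.6000) = 0.1627
  (s,2): 0.01·log₂(0.1000) = -0.0332
  (t,1): 0.01·log₂(0.8333) = -0.0026
  (t,2): 0.01·log₂(1.2500) = 0.0032
Sum = 0.161 bits.

0.161 bits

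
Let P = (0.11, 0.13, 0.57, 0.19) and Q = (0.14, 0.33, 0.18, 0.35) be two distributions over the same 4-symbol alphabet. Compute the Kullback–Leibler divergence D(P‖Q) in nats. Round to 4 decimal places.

D(P‖Q) = Σ p·ln(p/q).
  0.11·ln(0.11/0.14) = -0.02653
  0.13·ln(0.13/0.33) = -0.12110
  0.57·ln(0.57/0.18) = 0.65703
  0.19·ln(0.19/0.35) = -0.11607
D(P‖Q) = 0.3933 nats.

0.3933 nats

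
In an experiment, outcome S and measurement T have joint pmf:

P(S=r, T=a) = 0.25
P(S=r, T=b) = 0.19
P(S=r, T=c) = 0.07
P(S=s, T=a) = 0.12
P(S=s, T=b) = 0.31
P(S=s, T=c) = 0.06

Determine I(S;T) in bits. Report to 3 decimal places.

Marginals: p(S) = (0.5100, 0.4900), p(T) = (0.3700, 0.5000, 0.1300).
I(S;T) = H(S) + H(T) − H(S,T).
H(S) = 0.9997, H(T) = 1.4134, H(S,T) = 2.3582.
I(S;T) = 0.9997 + 1.4134 − 2.3582 = 0.055 bits.

0.055 bits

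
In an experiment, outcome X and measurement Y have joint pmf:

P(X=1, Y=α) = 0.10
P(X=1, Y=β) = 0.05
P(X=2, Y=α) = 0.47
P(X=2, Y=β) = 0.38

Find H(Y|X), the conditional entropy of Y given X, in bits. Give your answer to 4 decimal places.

0.9809 bits

Chain rule: H(Y|X) = H(X,Y) − H(X).
Marginals: p(X) = (0.1500, 0.8500), p(Y) = (0.5700, 0.4300).
H(X,Y) = 1.5907 bits; H(X) = 0.6098 bits.
H(Y|X) = 1.5907 − 0.6098 = 0.9809 bits.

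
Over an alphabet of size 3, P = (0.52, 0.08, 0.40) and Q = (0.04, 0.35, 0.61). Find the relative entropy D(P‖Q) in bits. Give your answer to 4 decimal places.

1.5104 bits

D(P‖Q) = Σ p·log₂(p/q).
  0.52·log₂(0.52/0.04) = 1.92423
  0.08·log₂(0.08/0.35) = -0.17034
  0.40·log₂(0.40/0.61) = -0.24352
D(P‖Q) = 1.5104 bits.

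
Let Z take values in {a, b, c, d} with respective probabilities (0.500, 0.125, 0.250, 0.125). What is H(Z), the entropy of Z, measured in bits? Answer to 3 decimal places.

H(Z) = −Σ p·log₂ p.
  −(0.500)·log₂(0.500) = 0.5000
  −(0.125)·log₂(0.125) = 0.3750
  −(0.250)·log₂(0.250) = 0.5000
  −(0.125)·log₂(0.125) = 0.3750
Sum: 0.5000 + 0.3750 + 0.5000 + 0.3750 = 1.750 bits.

1.750 bits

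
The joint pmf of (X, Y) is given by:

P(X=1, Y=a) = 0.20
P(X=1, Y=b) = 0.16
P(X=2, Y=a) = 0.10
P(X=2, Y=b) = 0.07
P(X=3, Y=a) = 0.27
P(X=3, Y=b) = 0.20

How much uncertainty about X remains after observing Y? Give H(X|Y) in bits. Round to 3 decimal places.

Chain rule: H(X|Y) = H(X,Y) − H(Y).
Marginals: p(X) = (0.3600, 0.1700, 0.4700), p(Y) = (0.5700, 0.4300).
H(X,Y) = 2.4626 bits; H(Y) = 0.9858 bits.
H(X|Y) = 2.4626 − 0.9858 = 1.477 bits.

1.477 bits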